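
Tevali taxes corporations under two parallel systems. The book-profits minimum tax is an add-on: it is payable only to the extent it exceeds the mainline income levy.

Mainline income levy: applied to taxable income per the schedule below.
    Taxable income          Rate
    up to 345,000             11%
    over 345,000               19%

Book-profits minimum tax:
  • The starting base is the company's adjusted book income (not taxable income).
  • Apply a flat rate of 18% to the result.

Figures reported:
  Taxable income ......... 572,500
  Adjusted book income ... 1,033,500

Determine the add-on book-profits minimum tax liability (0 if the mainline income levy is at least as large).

104,855

Mainline income levy:
  345,000 × 11% = 37,950
  227,500 × 19% = 43,225
  → 81,175

Book-profits minimum tax:
  Base (adjusted book income): 1,033,500
  1,033,500 × 18% = 186,030

Excess of book-profits minimum tax over mainline income levy: 186,030 − 81,175 = 104,855.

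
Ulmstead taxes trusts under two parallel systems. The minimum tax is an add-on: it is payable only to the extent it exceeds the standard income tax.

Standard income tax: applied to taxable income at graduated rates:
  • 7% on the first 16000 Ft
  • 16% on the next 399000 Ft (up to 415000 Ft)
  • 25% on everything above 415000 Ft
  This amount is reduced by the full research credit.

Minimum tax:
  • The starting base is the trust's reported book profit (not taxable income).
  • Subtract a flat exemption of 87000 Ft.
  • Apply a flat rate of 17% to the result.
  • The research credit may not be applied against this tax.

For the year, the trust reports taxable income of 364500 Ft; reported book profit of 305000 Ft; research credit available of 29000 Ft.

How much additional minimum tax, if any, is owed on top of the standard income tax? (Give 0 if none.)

Minimum tax:
  Base (reported book profit): 305000 Ft
  Less exemption 87000 Ft → base 218000 Ft
  218000 Ft × 17% = 37060 Ft

Standard income tax:
  16000 Ft × 7% = 1120 Ft
  348500 Ft × 16% = 55760 Ft
  → 56880 Ft
  Less research credit 29000 Ft → 27880 Ft

Excess of minimum tax over standard income tax: 37060 Ft − 27880 Ft = 9180 Ft.

9180 Ft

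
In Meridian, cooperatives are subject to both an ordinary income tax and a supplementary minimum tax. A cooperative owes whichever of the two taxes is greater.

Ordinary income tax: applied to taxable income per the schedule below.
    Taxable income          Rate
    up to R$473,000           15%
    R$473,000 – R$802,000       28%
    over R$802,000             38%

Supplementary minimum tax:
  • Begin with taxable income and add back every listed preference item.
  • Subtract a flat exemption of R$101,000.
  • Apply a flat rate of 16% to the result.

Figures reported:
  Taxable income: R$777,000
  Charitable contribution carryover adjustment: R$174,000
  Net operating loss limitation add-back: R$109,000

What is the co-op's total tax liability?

R$156,070

Ordinary income tax:
  R$473,000 × 15% = R$70,950
  R$304,000 × 28% = R$85,120
  → R$156,070

Supplementary minimum tax:
  Adjusted income: R$777,000 + R$174,000 + R$109,000 = R$1,060,000
  Less exemption R$101,000 → base R$959,000
  R$959,000 × 16% = R$153,440

R$156,070 > R$153,440, so the ordinary income tax governs.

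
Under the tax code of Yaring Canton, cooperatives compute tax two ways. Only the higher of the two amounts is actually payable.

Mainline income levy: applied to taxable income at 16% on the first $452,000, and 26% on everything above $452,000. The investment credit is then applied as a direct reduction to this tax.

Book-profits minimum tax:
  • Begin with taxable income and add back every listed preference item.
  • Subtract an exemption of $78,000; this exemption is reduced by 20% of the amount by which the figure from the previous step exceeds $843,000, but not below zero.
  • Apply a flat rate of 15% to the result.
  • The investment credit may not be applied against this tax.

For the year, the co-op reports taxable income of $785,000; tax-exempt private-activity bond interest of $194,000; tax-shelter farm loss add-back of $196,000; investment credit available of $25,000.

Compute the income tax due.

$174,510

Book-profits minimum tax:
  Adjusted income: $785,000 + $194,000 + $196,000 = $1,175,000
  Exemption: $78,000 − 20% × ($1,175,000 − $843,000) = $78,000 − $66,400 = $11,600
  Base: $1,175,000 − $11,600 = $1,163,400
  $1,163,400 × 15% = $174,510

Mainline income levy:
  $452,000 × 16% = $72,320
  $333,000 × 26% = $86,580
  → $158,900
  Less investment credit $25,000 → $133,900

$174,510 > $133,900, so the book-profits minimum tax is the binding amount.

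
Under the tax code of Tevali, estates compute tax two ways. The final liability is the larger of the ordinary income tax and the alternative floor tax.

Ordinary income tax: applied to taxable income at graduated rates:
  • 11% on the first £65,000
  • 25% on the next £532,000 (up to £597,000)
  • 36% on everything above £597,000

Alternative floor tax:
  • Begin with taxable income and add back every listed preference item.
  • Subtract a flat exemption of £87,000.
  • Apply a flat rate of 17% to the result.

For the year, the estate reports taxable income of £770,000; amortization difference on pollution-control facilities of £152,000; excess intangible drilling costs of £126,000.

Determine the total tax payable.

£202,430

Alternative floor tax:
  Adjusted income: £770,000 + £152,000 + £126,000 = £1,048,000
  Less exemption £87,000 → base £961,000
  £961,000 × 17% = £163,370

Ordinary income tax:
  £65,000 × 11% = £7,150
  £532,000 × 25% = £133,000
  £173,000 × 36% = £62,280
  → £202,430

£202,430 > £163,370, so the ordinary income tax governs.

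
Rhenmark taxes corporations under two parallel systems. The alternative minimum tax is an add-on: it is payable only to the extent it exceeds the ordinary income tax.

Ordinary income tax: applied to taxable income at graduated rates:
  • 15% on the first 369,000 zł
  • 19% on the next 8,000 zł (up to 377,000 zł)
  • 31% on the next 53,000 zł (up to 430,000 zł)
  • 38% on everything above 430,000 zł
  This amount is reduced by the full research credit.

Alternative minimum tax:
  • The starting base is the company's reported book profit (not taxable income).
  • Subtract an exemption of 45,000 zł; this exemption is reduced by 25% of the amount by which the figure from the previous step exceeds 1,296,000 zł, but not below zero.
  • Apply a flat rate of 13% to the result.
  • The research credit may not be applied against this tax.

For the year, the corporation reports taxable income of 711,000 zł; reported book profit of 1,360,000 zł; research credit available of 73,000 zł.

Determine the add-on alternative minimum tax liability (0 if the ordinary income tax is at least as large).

Alternative minimum tax:
  Base (reported book profit): 1,360,000 zł
  Exemption: 45,000 zł − 25% × (1,360,000 zł − 1,296,000 zł) = 45,000 zł − 16,000 zł = 29,000 zł
  Base: 1,360,000 zł − 29,000 zł = 1,331,000 zł
  1,331,000 zł × 13% = 173,030 zł

Ordinary income tax:
  369,000 zł × 15% = 55,350 zł
  8,000 zł × 19% = 1,520 zł
  53,000 zł × 31% = 16,430 zł
  281,000 zł × 38% = 106,780 zł
  → 180,080 zł
  Less research credit 73,000 zł → 107,080 zł

Excess of alternative minimum tax over ordinary income tax: 173,030 zł − 107,080 zł = 65,950 zł.

65,950 zł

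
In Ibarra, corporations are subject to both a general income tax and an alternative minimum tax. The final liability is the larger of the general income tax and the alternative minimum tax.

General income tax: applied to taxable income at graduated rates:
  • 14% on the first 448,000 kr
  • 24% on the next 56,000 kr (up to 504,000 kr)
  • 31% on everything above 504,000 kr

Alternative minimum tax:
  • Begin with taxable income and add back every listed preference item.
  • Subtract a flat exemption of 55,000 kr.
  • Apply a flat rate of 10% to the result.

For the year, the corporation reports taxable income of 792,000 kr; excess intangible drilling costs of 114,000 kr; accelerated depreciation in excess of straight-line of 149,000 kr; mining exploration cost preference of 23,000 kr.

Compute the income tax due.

165,440 kr

Alternative minimum tax:
  Adjusted income: 792,000 kr + 114,000 kr + 149,000 kr + 23,000 kr = 1,078,000 kr
  Less exemption 55,000 kr → base 1,023,000 kr
  1,023,000 kr × 10% = 102,300 kr

General income tax:
  448,000 kr × 14% = 62,720 kr
  56,000 kr × 24% = 13,440 kr
  288,000 kr × 31% = 89,280 kr
  → 165,440 kr

165,440 kr > 102,300 kr, so the general income tax governs.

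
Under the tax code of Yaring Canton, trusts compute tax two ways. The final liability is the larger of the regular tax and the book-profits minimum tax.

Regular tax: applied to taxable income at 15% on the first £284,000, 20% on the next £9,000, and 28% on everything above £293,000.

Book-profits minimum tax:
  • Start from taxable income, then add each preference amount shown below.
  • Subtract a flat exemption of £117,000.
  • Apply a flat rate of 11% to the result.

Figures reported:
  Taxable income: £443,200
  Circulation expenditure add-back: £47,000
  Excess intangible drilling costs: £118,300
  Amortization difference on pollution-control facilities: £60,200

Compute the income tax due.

Book-profits minimum tax:
  Adjusted income: £443,200 + £47,000 + £118,300 + £60,200 = £668,700
  Less exemption £117,000 → base £551,700
  £551,700 × 11% = £60,687

Regular tax:
  £284,000 × 15% = £42,600
  £9,000 × 20% = £1,800
  £150,200 × 28% = £42,056
  → £86,456

£86,456 > £60,687, so the regular tax governs.

£86,456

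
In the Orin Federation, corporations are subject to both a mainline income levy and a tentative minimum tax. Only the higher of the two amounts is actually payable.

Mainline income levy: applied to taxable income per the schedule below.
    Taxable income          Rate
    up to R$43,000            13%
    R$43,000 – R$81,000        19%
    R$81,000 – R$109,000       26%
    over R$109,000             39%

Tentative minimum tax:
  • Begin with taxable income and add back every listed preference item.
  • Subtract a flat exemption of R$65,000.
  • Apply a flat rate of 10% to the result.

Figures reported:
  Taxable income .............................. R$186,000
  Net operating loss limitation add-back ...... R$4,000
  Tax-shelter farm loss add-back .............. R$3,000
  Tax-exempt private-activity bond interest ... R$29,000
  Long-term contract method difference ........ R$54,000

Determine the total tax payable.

Tentative minimum tax:
  Adjusted income: R$186,000 + R$4,000 + R$3,000 + R$29,000 + R$54,000 = R$276,000
  Less exemption R$65,000 → base R$211,000
  R$211,000 × 10% = R$21,100

Mainline income levy:
  R$43,000 × 13% = R$5,590
  R$38,000 × 19% = R$7,220
  R$28,000 × 26% = R$7,280
  R$77,000 × 39% = R$30,030
  → R$50,120

R$50,120 > R$21,100, so the mainline income levy governs.

R$50,120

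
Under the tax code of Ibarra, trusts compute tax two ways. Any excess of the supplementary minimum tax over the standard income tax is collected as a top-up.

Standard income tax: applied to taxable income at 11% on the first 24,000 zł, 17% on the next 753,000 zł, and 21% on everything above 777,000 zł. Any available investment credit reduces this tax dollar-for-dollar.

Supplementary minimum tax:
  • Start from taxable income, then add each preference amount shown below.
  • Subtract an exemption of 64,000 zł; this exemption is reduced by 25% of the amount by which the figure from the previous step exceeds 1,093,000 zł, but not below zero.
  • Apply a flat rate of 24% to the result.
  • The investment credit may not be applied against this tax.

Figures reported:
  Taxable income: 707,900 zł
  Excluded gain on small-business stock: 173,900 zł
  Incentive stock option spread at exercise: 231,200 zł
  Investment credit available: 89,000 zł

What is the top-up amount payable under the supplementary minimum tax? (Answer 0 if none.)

223,057 zł

Supplementary minimum tax:
  Adjusted income: 707,900 zł + 173,900 zł + 231,200 zł = 1,113,000 zł
  Exemption: 64,000 zł − 25% × (1,113,000 zł − 1,093,000 zł) = 64,000 zł − 5,000 zł = 59,000 zł
  Base: 1,113,000 zł − 59,000 zł = 1,054,000 zł
  1,054,000 zł × 24% = 252,960 zł

Standard income tax:
  24,000 zł × 11% = 2,640 zł
  683,900 zł × 17% = 116,263 zł
  → 118,903 zł
  Less investment credit 89,000 zł → 29,903 zł

Excess of supplementary minimum tax over standard income tax: 252,960 zł − 29,903 zł = 223,057 zł.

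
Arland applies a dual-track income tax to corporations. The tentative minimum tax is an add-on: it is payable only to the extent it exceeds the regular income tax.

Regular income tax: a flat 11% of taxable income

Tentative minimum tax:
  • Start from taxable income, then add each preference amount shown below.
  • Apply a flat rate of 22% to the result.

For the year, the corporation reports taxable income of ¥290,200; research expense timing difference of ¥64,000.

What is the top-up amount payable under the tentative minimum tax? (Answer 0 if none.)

¥46,002

Regular income tax:
  ¥290,200 × 11% = ¥31,922

Tentative minimum tax:
  Adjusted income: ¥290,200 + ¥64,000 = ¥354,200
  ¥354,200 × 22% = ¥77,924

Excess of tentative minimum tax over regular income tax: ¥77,924 − ¥31,922 = ¥46,002.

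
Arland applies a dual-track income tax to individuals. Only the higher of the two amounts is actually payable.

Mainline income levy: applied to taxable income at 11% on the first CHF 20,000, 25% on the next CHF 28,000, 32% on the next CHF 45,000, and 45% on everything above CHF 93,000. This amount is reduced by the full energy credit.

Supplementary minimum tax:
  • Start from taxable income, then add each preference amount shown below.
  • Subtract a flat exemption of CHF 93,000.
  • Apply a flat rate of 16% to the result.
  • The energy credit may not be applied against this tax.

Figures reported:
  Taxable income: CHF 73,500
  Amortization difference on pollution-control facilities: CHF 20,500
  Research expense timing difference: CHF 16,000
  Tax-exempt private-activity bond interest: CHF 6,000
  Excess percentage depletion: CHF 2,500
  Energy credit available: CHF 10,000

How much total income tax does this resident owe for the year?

Mainline income levy:
  CHF 20,000 × 11% = CHF 2,200
  CHF 28,000 × 25% = CHF 7,000
  CHF 25,500 × 32% = CHF 8,160
  → CHF 17,360
  Less energy credit CHF 10,000 → CHF 7,360

Supplementary minimum tax:
  Adjusted income: CHF 73,500 + CHF 20,500 + CHF 16,000 + CHF 6,000 + CHF 2,500 = CHF 118,500
  Less exemption CHF 93,000 → base CHF 25,500
  CHF 25,500 × 16% = CHF 4,080

CHF 7,360 > CHF 4,080, so the mainline income levy governs.

CHF 7,360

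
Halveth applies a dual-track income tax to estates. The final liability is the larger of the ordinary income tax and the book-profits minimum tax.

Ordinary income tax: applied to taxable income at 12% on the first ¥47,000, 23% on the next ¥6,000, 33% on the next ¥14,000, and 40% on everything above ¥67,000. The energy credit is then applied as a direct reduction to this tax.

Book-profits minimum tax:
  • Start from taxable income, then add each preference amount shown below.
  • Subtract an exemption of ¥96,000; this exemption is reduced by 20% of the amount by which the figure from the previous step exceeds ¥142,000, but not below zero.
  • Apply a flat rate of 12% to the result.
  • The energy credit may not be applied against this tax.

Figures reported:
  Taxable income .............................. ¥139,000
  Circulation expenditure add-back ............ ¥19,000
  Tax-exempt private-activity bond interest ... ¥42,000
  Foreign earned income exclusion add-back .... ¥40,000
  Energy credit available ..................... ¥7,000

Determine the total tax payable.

Book-profits minimum tax:
  Adjusted income: ¥139,000 + ¥19,000 + ¥42,000 + ¥40,000 = ¥240,000
  Exemption: ¥96,000 − 20% × (¥240,000 − ¥142,000) = ¥96,000 − ¥19,600 = ¥76,400
  Base: ¥240,000 − ¥76,400 = ¥163,600
  ¥163,600 × 12% = ¥19,632

Ordinary income tax:
  ¥47,000 × 12% = ¥5,640
  ¥6,000 × 23% = ¥1,380
  ¥14,000 × 33% = ¥4,620
  ¥72,000 × 40% = ¥28,800
  → ¥40,440
  Less energy credit ¥7,000 → ¥33,440

¥33,440 > ¥19,632, so the ordinary income tax governs.

¥33,440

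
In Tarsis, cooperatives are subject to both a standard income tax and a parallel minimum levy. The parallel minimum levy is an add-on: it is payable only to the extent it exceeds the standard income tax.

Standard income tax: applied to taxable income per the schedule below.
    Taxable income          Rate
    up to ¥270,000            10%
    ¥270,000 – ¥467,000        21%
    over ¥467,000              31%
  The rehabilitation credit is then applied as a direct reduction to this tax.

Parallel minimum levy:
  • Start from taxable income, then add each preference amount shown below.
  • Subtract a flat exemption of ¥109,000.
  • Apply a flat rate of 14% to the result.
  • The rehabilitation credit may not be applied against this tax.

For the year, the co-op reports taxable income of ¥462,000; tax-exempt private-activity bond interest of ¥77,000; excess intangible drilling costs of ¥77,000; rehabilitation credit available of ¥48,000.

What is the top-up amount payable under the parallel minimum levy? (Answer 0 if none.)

¥51,660

Parallel minimum levy:
  Adjusted income: ¥462,000 + ¥77,000 + ¥77,000 = ¥616,000
  Less exemption ¥109,000 → base ¥507,000
  ¥507,000 × 14% = ¥70,980

Standard income tax:
  ¥270,000 × 10% = ¥27,000
  ¥192,000 × 21% = ¥40,320
  → ¥67,320
  Less rehabilitation credit ¥48,000 → ¥19,320

Excess of parallel minimum levy over standard income tax: ¥70,980 − ¥19,320 = ¥51,660.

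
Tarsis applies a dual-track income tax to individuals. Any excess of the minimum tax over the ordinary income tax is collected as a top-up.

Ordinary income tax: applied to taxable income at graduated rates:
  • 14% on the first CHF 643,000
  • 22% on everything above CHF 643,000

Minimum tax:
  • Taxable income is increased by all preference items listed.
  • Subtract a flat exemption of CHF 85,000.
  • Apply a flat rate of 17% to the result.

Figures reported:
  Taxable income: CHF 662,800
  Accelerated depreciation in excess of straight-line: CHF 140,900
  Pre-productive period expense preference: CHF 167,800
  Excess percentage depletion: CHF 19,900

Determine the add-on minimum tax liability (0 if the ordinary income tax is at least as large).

Ordinary income tax:
  CHF 643,000 × 14% = CHF 90,020
  CHF 19,800 × 22% = CHF 4,356
  → CHF 94,376

Minimum tax:
  Adjusted income: CHF 662,800 + CHF 140,900 + CHF 167,800 + CHF 19,900 = CHF 991,400
  Less exemption CHF 85,000 → base CHF 906,400
  CHF 906,400 × 17% = CHF 154,088

Excess of minimum tax over ordinary income tax: CHF 154,088 − CHF 94,376 = CHF 59,712.

CHF 59,712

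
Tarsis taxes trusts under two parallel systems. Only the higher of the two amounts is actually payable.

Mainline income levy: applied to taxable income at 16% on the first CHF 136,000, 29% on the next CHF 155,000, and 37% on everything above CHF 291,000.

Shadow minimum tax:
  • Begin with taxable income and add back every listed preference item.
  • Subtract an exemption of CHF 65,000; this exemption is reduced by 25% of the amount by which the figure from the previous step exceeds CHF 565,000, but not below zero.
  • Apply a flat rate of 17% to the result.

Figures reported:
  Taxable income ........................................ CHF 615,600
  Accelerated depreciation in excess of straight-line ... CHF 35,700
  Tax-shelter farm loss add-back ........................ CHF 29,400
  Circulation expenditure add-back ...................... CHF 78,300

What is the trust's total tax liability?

Mainline income levy:
  CHF 136,000 × 16% = CHF 21,760
  CHF 155,000 × 29% = CHF 44,950
  CHF 324,600 × 37% = CHF 120,102
  → CHF 186,812

Shadow minimum tax:
  Adjusted income: CHF 615,600 + CHF 35,700 + CHF 29,400 + CHF 78,300 = CHF 759,000
  Exemption: CHF 65,000 − 25% × (CHF 759,000 − CHF 565,000) = CHF 65,000 − CHF 48,500 = CHF 16,500
  Base: CHF 759,000 − CHF 16,500 = CHF 742,500
  CHF 742,500 × 17% = CHF 126,225

CHF 186,812 > CHF 126,225, so the mainline income levy governs.

CHF 186,812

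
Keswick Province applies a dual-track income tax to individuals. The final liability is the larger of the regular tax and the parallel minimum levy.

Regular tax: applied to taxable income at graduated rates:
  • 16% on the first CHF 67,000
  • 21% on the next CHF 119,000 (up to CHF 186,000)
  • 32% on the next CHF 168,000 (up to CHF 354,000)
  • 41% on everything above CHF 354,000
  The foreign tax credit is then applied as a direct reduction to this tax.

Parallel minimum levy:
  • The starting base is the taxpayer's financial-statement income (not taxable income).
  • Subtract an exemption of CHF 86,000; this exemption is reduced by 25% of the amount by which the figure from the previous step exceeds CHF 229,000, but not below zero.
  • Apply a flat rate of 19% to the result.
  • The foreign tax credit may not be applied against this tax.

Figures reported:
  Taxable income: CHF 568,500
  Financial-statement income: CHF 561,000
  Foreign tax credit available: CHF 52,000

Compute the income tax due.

CHF 125,415

Parallel minimum levy:
  Base (financial-statement income): CHF 561,000
  Exemption: CHF 86,000 − 25% × (CHF 561,000 − CHF 229,000) = CHF 86,000 − CHF 83,000 = CHF 3,000
  Base: CHF 561,000 − CHF 3,000 = CHF 558,000
  CHF 558,000 × 19% = CHF 106,020

Regular tax:
  CHF 67,000 × 16% = CHF 10,720
  CHF 119,000 × 21% = CHF 24,990
  CHF 168,000 × 32% = CHF 53,760
  CHF 214,500 × 41% = CHF 87,945
  → CHF 177,415
  Less foreign tax credit CHF 52,000 → CHF 125,415

CHF 125,415 > CHF 106,020, so the regular tax governs.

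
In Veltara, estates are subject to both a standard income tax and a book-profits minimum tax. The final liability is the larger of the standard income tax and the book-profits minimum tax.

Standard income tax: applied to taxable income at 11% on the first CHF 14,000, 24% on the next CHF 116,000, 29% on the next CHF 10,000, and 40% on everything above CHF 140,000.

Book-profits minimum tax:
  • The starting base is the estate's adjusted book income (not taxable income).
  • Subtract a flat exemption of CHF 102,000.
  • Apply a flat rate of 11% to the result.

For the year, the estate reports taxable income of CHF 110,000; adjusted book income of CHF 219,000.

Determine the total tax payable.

CHF 24,580

Standard income tax:
  CHF 14,000 × 11% = CHF 1,540
  CHF 96,000 × 24% = CHF 23,040
  → CHF 24,580

Book-profits minimum tax:
  Base (adjusted book income): CHF 219,000
  Less exemption CHF 102,000 → base CHF 117,000
  CHF 117,000 × 11% = CHF 12,870

CHF 24,580 > CHF 12,870, so the standard income tax governs.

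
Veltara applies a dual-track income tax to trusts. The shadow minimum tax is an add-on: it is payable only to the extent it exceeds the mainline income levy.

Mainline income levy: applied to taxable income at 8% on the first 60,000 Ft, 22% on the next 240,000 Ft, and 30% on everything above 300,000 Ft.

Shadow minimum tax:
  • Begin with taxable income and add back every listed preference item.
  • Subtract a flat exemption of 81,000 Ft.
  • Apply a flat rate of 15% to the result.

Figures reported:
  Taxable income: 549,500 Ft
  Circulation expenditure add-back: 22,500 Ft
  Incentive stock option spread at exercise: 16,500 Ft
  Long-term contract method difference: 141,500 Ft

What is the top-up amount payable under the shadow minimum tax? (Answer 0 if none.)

Shadow minimum tax:
  Adjusted income: 549,500 Ft + 22,500 Ft + 16,500 Ft + 141,500 Ft = 730,000 Ft
  Less exemption 81,000 Ft → base 649,000 Ft
  649,000 Ft × 15% = 97,350 Ft

Mainline income levy:
  60,000 Ft × 8% = 4,800 Ft
  240,000 Ft × 22% = 52,800 Ft
  249,500 Ft × 30% = 74,850 Ft
  → 132,450 Ft

97,350 Ft ≤ 132,450 Ft, so no add-on is due.

0 Ft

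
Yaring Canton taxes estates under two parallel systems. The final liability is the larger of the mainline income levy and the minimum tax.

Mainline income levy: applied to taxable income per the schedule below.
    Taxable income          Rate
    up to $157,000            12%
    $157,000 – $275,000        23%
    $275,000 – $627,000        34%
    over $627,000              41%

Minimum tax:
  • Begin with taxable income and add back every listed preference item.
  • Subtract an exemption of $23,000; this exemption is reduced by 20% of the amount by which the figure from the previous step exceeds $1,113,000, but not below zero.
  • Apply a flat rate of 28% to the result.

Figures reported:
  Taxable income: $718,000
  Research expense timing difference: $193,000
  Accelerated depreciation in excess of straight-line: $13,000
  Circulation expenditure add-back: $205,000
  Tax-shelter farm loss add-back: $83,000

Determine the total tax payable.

$338,464

Mainline income levy:
  $157,000 × 12% = $18,840
  $118,000 × 23% = $27,140
  $352,000 × 34% = $119,680
  $91,000 × 41% = $37,310
  → $202,970

Minimum tax:
  Adjusted income: $718,000 + $193,000 + $13,000 + $205,000 + $83,000 = $1,212,000
  Exemption: $23,000 − 20% × ($1,212,000 − $1,113,000) = $23,000 − $19,800 = $3,200
  Base: $1,212,000 − $3,200 = $1,208,800
  $1,208,800 × 28% = $338,464

$338,464 > $202,970, so the minimum tax is the binding amount.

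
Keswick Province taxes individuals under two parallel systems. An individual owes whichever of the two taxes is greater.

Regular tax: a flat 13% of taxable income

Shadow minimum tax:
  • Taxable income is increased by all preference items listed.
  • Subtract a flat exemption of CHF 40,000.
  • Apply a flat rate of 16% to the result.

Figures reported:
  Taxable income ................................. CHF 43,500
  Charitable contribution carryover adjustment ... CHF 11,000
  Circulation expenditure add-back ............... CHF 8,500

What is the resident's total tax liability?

Shadow minimum tax:
  Adjusted income: CHF 43,500 + CHF 11,000 + CHF 8,500 = CHF 63,000
  Less exemption CHF 40,000 → base CHF 23,000
  CHF 23,000 × 16% = CHF 3,680

Regular tax:
  CHF 43,500 × 13% = CHF 5,655

CHF 5,655 > CHF 3,680, so the regular tax governs.

CHF 5,655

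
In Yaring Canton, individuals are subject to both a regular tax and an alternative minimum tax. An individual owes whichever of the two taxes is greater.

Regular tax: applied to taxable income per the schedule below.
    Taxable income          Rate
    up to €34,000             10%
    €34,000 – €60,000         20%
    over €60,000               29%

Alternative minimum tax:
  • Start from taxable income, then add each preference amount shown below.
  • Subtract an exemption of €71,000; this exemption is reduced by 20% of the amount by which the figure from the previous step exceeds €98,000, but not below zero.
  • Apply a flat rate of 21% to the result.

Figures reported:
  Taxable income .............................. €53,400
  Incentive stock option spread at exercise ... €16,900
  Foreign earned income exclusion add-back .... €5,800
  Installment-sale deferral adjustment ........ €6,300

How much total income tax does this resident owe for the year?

€7,280

Regular tax:
  €34,000 × 10% = €3,400
  €19,400 × 20% = €3,880
  → €7,280

Alternative minimum tax:
  Adjusted income: €53,400 + €16,900 + €5,800 + €6,300 = €82,400
  Exemption: €82,400 ≤ €98,000, so full €71,000 applies
  Base: €82,400 − €71,000 = €11,400
  €11,400 × 21% = €2,394

€7,280 > €2,394, so the regular tax governs.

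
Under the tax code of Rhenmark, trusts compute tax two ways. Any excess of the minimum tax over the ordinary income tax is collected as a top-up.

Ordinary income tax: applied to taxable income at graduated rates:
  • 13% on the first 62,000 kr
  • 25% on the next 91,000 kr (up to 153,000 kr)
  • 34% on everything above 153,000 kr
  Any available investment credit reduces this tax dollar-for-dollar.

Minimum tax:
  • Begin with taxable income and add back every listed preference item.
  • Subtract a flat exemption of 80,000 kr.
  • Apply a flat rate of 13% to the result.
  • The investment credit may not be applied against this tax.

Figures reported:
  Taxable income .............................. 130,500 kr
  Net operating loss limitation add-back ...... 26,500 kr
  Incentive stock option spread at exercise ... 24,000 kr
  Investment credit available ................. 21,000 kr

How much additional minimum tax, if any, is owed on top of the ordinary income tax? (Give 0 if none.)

Ordinary income tax:
  62,000 kr × 13% = 8,060 kr
  68,500 kr × 25% = 17,125 kr
  → 25,185 kr
  Less investment credit 21,000 kr → 4,185 kr

Minimum tax:
  Adjusted income: 130,500 kr + 26,500 kr + 24,000 kr = 181,000 kr
  Less exemption 80,000 kr → base 101,000 kr
  101,000 kr × 13% = 13,130 kr

Excess of minimum tax over ordinary income tax: 13,130 kr − 4,185 kr = 8,945 kr.

8,945 kr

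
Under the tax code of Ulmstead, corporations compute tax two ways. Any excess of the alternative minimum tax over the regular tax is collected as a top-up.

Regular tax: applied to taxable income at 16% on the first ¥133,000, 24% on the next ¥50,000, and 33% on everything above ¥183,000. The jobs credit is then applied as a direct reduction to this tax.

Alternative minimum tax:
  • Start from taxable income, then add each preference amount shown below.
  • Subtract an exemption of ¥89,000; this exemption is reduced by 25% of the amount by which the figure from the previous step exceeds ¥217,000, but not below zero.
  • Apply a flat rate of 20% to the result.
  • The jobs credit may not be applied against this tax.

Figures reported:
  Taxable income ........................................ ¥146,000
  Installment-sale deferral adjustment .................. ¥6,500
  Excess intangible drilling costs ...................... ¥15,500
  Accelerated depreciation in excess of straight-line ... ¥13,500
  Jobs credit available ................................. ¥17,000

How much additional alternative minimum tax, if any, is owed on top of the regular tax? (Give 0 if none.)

Alternative minimum tax:
  Adjusted income: ¥146,000 + ¥6,500 + ¥15,500 + ¥13,500 = ¥181,500
  Exemption: ¥181,500 ≤ ¥217,000, so full ¥89,000 applies
  Base: ¥181,500 − ¥89,000 = ¥92,500
  ¥92,500 × 20% = ¥18,500

Regular tax:
  ¥133,000 × 16% = ¥21,280
  ¥13,000 × 24% = ¥3,120
  → ¥24,400
  Less jobs credit ¥17,000 → ¥7,400

Excess of alternative minimum tax over regular tax: ¥18,500 − ¥7,400 = ¥11,100.

¥11,100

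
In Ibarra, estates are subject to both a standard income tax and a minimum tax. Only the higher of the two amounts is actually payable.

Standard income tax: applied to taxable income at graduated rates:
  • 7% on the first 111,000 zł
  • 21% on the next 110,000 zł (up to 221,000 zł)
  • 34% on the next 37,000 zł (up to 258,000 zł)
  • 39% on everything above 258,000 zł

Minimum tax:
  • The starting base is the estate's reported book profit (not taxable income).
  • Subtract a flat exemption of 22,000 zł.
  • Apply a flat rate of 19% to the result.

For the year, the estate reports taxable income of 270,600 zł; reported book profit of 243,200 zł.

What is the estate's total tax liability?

48,364 zł

Standard income tax:
  111,000 zł × 7% = 7,770 zł
  110,000 zł × 21% = 23,100 zł
  37,000 zł × 34% = 12,580 zł
  12,600 zł × 39% = 4,914 zł
  → 48,364 zł

Minimum tax:
  Base (reported book profit): 243,200 zł
  Less exemption 22,000 zł → base 221,200 zł
  221,200 zł × 19% = 42,028 zł

48,364 zł > 42,028 zł, so the standard income tax governs.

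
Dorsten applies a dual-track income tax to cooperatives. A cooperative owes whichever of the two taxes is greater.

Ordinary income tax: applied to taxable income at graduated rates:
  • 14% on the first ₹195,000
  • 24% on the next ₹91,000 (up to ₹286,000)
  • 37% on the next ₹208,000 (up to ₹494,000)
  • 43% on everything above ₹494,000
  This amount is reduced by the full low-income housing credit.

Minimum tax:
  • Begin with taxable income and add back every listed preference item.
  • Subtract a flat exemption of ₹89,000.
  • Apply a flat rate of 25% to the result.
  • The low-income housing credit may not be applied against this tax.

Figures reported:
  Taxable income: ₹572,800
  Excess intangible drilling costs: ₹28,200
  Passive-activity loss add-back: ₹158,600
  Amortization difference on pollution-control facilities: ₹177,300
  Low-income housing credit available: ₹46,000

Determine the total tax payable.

Ordinary income tax:
  ₹195,000 × 14% = ₹27,300
  ₹91,000 × 24% = ₹21,840
  ₹208,000 × 37% = ₹76,960
  ₹78,800 × 43% = ₹33,884
  → ₹159,984
  Less low-income housing credit ₹46,000 → ₹113,984

Minimum tax:
  Adjusted income: ₹572,800 + ₹28,200 + ₹158,600 + ₹177,300 = ₹936,900
  Less exemption ₹89,000 → base ₹847,900
  ₹847,900 × 25% = ₹211,975

₹211,975 > ₹113,984, so the minimum tax is the binding amount.

₹211,975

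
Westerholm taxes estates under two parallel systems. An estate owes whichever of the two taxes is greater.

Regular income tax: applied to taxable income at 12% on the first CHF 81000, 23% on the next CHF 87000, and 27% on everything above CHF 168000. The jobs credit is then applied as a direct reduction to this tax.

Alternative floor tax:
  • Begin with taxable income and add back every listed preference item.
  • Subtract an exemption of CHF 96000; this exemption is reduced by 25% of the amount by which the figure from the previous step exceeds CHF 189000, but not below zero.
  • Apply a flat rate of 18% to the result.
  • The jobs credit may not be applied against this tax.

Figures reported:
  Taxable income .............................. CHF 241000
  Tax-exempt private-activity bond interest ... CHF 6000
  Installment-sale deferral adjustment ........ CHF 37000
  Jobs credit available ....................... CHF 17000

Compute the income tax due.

Regular income tax:
  CHF 81000 × 12% = CHF 9720
  CHF 87000 × 23% = CHF 20010
  CHF 73000 × 27% = CHF 19710
  → CHF 49440
  Less jobs credit CHF 17000 → CHF 32440

Alternative floor tax:
  Adjusted income: CHF 241000 + CHF 6000 + CHF 37000 = CHF 284000
  Exemption: CHF 96000 − 25% × (CHF 284000 − CHF 189000) = CHF 96000 − CHF 23750 = CHF 72250
  Base: CHF 284000 − CHF 72250 = CHF 211750
  CHF 211750 × 18% = CHF 38115

CHF 38115 > CHF 32440, so the alternative floor tax is the binding amount.

CHF 38115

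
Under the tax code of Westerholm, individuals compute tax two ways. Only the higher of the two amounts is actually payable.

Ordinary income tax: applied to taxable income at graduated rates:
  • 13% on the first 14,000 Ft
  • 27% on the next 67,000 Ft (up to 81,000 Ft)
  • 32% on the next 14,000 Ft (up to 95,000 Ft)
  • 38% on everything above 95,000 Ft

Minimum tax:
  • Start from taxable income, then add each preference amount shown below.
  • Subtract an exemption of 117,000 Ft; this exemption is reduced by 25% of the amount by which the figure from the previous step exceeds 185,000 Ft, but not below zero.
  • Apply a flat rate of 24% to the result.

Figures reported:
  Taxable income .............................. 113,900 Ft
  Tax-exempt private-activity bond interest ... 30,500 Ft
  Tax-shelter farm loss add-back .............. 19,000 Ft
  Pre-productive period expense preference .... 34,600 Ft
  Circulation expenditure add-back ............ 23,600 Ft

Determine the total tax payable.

31,572 Ft

Minimum tax:
  Adjusted income: 113,900 Ft + 30,500 Ft + 19,000 Ft + 34,600 Ft + 23,600 Ft = 221,600 Ft
  Exemption: 117,000 Ft − 25% × (221,600 Ft − 185,000 Ft) = 117,000 Ft − 9,150 Ft = 107,850 Ft
  Base: 221,600 Ft − 107,850 Ft = 113,750 Ft
  113,750 Ft × 24% = 27,300 Ft

Ordinary income tax:
  14,000 Ft × 13% = 1,820 Ft
  67,000 Ft × 27% = 18,090 Ft
  14,000 Ft × 32% = 4,480 Ft
  18,900 Ft × 38% = 7,182 Ft
  → 31,572 Ft

31,572 Ft > 27,300 Ft, so the ordinary income tax governs.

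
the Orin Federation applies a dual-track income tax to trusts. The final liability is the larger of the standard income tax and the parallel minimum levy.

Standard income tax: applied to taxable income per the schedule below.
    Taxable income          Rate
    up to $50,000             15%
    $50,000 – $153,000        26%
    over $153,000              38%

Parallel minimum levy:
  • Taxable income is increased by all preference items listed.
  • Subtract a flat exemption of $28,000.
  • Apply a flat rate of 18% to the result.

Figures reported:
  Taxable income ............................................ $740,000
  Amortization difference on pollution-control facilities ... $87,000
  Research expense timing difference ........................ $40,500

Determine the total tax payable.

$257,340

Standard income tax:
  $50,000 × 15% = $7,500
  $103,000 × 26% = $26,780
  $587,000 × 38% = $223,060
  → $257,340

Parallel minimum levy:
  Adjusted income: $740,000 + $87,000 + $40,500 = $867,500
  Less exemption $28,000 → base $839,500
  $839,500 × 18% = $151,110

$257,340 > $151,110, so the standard income tax governs.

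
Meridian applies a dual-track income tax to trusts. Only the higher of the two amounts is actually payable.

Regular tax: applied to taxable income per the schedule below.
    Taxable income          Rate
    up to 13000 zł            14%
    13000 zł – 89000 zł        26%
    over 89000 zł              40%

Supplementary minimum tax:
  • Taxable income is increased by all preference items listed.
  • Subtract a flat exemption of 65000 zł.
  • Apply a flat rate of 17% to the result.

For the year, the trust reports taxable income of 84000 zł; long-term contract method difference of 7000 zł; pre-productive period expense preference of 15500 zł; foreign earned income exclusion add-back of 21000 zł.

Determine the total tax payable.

Supplementary minimum tax:
  Adjusted income: 84000 zł + 7000 zł + 15500 zł + 21000 zł = 127500 zł
  Less exemption 65000 zł → base 62500 zł
  62500 zł × 17% = 10625 zł

Regular tax:
  13000 zł × 14% = 1820 zł
  71000 zł × 26% = 18460 zł
  → 20280 zł

20280 zł > 10625 zł, so the regular tax governs.

20280 zł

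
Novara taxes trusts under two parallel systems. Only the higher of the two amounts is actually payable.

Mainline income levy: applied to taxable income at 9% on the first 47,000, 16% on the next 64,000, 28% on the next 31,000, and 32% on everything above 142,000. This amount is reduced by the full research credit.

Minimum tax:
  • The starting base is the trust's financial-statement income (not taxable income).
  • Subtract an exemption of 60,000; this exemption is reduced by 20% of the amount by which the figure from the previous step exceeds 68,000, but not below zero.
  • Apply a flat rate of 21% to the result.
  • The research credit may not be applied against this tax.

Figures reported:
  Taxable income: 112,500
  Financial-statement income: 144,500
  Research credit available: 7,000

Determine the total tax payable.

Minimum tax:
  Base (financial-statement income): 144,500
  Exemption: 60,000 − 20% × (144,500 − 68,000) = 60,000 − 15,300 = 44,700
  Base: 144,500 − 44,700 = 99,800
  99,800 × 21% = 20,958

Mainline income levy:
  47,000 × 9% = 4,230
  64,000 × 16% = 10,240
  1,500 × 28% = 420
  → 14,890
  Less research credit 7,000 → 7,890

20,958 > 7,890, so the minimum tax is the binding amount.

20,958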